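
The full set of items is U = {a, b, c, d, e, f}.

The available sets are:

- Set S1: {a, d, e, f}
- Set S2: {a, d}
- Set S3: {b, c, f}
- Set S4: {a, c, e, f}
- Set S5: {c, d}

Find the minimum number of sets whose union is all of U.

S1 and S3 cover everything between them: the union {a, b, c, d, e, f} is all of U.
No single set has all 6 items (the largest, S1, has 4), so 2 is optimal.

2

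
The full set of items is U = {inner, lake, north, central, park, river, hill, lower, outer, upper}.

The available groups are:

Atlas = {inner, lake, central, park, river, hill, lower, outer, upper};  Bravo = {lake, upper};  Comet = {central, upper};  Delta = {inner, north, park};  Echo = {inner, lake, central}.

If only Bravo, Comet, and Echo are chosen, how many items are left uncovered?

6

Union of Bravo, Comet, Echo = {inner, lake, central, upper}.
Not covered: north, park, river, hill, lower, outer — 6 items.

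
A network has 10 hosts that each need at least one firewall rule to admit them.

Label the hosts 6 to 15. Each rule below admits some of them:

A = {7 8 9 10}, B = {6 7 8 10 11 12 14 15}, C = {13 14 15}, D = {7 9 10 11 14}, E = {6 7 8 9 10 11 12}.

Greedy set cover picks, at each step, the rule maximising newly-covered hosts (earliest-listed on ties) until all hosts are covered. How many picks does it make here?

3

Greedy: pick B (covers 8 new) → pick A (covers 1 new) → pick C (covers 1 new). Total picks: 3.
(The true minimum cover uses only 2 rules, so greedy is not optimal here.)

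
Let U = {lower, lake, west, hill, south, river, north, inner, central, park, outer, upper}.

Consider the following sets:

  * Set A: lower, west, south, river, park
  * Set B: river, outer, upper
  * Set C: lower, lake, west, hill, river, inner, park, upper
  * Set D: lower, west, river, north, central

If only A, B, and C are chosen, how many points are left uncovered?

2

Union of A, B, C = {lower, lake, west, hill, south, river, inner, park, outer, upper}.
Not covered: north, central — 2 points.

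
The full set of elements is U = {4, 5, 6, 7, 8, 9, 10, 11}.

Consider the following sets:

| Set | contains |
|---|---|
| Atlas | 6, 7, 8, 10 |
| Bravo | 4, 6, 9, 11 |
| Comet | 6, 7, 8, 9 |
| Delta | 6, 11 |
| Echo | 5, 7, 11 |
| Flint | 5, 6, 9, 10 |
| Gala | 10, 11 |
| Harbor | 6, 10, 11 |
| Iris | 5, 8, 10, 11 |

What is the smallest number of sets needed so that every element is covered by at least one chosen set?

3

Take {Atlas, Bravo, Echo}. Their union is {4, 5, 6, 7, 8, 9, 10, 11}, which is all 8 elements.
Only Bravo contains 4, so Bravo is forced; the remaining 4 elements need at least 2 more sets (each remaining set adds at most 3) — so at least 3 sets are needed, and 3 is optimal.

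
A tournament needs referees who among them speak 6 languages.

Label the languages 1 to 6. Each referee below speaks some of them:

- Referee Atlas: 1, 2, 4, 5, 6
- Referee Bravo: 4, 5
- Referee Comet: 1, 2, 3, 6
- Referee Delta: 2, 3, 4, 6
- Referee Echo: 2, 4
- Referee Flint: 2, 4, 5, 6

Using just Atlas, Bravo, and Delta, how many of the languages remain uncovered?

Union of Atlas, Bravo, Delta = {1, 2, 3, 4, 5, 6} — that's every language, so 0 are uncovered.

0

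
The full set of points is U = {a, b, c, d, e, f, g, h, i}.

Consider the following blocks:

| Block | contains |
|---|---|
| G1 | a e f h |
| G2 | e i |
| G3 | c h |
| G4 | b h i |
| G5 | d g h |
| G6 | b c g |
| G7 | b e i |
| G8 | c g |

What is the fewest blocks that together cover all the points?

Take {G1, G4, G5, G6}. Their union is {a, b, c, d, e, f, g, h, i}, which is all 9 points.
No 3 of the 8 blocks cover everything (all 56 combinations miss at least one point), so 4 is optimal.

4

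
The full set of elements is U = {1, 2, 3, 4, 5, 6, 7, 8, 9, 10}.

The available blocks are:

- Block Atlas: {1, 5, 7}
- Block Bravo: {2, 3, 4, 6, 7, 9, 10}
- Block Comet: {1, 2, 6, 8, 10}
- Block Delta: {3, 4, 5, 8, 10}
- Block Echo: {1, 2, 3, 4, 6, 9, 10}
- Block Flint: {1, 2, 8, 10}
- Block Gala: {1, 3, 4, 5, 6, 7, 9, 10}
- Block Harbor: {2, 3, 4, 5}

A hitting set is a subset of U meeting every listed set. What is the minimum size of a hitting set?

Take H = {2, 5}. Each listed block contains at least one of these, so H is a hitting set of size 2.
No single element lies in every block, so at least 2 are needed and 2 is optimal.

2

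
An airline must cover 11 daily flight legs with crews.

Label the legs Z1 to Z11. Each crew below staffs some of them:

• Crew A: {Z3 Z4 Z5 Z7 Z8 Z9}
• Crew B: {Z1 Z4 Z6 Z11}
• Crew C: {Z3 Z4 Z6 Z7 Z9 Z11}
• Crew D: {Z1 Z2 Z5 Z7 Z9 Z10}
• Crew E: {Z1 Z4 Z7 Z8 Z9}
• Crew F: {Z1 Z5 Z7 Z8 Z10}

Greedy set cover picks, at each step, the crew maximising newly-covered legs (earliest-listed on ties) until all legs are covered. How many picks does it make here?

Greedy: pick A (covers 6 new) → pick B (covers 3 new) → pick D (covers 2 new). Total picks: 3.

3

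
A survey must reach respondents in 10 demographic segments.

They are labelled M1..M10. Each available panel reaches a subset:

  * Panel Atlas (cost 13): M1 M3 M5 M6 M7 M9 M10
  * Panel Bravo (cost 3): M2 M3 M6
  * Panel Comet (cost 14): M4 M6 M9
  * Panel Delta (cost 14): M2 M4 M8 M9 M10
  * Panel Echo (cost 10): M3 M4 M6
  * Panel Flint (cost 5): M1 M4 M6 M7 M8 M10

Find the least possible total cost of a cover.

Atlas, Bravo, Flint together cover every segment (Atlas ∪ Bravo ∪ Flint = {M1, M2, M3, M4, M5, M6, M7, M8, M9, M10}); total cost 13 + 3 + 5 = 21.
No covering selection has total cost below 21.

21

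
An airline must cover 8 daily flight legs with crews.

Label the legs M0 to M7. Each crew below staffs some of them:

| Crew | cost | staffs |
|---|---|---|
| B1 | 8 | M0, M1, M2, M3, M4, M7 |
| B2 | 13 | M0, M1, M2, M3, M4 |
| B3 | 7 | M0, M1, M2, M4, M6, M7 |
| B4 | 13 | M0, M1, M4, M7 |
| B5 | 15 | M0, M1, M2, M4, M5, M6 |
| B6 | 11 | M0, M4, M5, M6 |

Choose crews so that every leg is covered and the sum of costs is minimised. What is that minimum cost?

19

B1, B6 together cover every leg (B1 ∪ B6 = {M0, M1, M2, M3, M4, M5, M6, M7}); total cost 8 + 11 = 19.
The greedy pick B3, B1, B6 costs 26; no covering selection beats 19.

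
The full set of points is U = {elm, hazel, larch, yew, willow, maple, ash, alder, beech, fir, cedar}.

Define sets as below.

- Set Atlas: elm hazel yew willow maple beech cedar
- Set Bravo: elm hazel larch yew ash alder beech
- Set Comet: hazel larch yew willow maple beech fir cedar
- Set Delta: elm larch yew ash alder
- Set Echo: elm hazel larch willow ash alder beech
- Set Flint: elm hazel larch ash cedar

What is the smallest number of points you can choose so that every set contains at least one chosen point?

2

The 2 points {larch, yew} hit every set.
No single point lies in every set, so at least 2 are needed and 2 is optimal.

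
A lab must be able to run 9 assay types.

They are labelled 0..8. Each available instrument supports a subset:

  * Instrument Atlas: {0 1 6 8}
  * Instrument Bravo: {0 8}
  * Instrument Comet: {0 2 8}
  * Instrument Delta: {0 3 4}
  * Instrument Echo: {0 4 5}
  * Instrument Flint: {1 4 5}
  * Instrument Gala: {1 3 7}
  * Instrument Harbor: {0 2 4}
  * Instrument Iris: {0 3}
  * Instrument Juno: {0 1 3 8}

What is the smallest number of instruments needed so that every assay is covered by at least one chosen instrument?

4

Atlas and Comet and Echo and Gala together: Atlas ∪ Comet ∪ Echo ∪ Gala = {0, 1, 2, 3, 4, 5, 6, 7, 8} — every assay is covered.
Only Atlas contains 6, so Atlas is forced; the remaining 5 assays need at least 3 more instruments (each remaining instrument adds at most 2) — so at least 4 instruments are needed, and 4 is optimal.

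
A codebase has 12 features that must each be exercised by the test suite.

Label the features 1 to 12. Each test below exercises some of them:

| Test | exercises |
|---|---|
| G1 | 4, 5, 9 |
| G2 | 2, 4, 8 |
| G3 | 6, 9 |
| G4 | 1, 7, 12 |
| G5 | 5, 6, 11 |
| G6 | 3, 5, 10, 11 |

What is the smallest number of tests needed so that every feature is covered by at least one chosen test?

4

G2 and G3 and G4 and G6 together: G2 ∪ G3 ∪ G4 ∪ G6 = {1, 2, 3, 4, 5, 6, 7, 8, 9, 10, 11, 12} — every feature is covered.
Only G4 contains 1, so G4 is forced; the remaining 9 features need at least 3 more tests (each remaining test adds at most 4) — so at least 4 tests are needed, and 4 is optimal.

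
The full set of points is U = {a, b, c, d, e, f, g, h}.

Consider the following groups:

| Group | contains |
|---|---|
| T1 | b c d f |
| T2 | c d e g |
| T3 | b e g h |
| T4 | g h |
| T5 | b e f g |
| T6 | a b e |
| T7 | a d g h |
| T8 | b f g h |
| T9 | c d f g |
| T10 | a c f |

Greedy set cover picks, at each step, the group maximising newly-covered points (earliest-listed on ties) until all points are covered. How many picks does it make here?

Greedy: pick T1 (covers 4 new) → pick T3 (covers 3 new) → pick T6 (covers 1 new). Total picks: 3.

3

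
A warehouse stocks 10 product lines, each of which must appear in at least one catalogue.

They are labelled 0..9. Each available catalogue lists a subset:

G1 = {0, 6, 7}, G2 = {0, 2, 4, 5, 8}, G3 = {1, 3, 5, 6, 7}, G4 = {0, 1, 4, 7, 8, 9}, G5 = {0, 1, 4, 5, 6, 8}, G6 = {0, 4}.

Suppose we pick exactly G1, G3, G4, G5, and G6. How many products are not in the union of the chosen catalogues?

1

Union of G1, G3, G4, G5, G6 = {0, 1, 3, 4, 5, 6, 7, 8, 9}.
Not covered: 2 — 1 product.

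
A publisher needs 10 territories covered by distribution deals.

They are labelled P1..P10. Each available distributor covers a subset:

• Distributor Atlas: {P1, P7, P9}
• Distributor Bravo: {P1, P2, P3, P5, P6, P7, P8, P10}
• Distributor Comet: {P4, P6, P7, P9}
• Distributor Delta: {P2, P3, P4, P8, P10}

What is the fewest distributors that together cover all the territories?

2

Bravo and Comet together: Bravo ∪ Comet = {P1, P2, P3, P4, P5, P6, P7, P8, P9, P10} — every territory is covered.
No single distributor has all 10 territories (the largest, Bravo, has 8), so 2 is optimal.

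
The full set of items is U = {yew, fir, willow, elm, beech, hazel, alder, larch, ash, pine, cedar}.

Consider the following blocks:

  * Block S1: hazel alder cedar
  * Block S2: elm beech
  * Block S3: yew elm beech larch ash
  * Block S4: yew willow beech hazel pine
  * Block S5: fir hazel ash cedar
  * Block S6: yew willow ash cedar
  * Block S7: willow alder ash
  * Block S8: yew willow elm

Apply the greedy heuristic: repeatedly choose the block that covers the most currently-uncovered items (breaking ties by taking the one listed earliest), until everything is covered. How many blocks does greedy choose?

4

Greedy: pick S3 (covers 5 new) → pick S1 (covers 3 new) → pick S4 (covers 2 new) → pick S5 (covers 1 new). Total picks: 4.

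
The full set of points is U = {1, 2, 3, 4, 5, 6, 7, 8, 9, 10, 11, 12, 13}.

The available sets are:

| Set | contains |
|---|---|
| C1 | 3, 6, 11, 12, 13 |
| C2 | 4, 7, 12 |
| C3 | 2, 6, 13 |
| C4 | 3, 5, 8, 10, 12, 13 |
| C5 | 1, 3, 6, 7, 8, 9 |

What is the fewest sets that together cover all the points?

Take {C1, C2, C3, C4, C5}. Their union is {1, 2, 3, 4, 5, 6, 7, 8, 9, 10, 11, 12, 13}, which is all 13 points.
No 4 of the 5 sets cover everything (all 5 combinations miss at least one point), so 5 is optimal.

5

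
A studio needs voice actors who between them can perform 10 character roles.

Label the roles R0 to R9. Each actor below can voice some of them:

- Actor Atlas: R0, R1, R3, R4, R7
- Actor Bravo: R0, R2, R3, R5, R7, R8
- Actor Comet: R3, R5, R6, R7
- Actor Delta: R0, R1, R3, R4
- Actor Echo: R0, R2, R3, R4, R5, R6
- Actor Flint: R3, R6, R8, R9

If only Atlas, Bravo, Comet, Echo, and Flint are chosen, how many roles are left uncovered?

0

Union of Atlas, Bravo, Comet, Echo, Flint = {R0, R1, R2, R3, R4, R5, R6, R7, R8, R9} — that's every role, so 0 are uncovered.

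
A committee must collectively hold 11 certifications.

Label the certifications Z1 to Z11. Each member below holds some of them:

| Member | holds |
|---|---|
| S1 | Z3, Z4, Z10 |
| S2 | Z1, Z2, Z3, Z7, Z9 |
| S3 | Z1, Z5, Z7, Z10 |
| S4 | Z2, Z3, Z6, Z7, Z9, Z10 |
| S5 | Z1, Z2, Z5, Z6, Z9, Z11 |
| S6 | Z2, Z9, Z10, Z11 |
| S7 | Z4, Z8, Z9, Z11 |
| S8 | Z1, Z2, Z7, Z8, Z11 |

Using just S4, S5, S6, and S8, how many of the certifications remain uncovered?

1

Union of S4, S5, S6, S8 = {Z1, Z2, Z3, Z5, Z6, Z7, Z8, Z9, Z10, Z11}.
Not covered: Z4 — 1 certification.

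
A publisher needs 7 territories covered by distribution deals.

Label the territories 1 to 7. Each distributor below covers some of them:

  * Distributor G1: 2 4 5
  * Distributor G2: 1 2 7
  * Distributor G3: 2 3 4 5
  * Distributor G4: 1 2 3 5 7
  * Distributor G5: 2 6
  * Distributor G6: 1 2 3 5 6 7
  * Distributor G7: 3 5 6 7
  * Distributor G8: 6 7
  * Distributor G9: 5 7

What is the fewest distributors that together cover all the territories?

2

G3 and G6 together: G3 ∪ G6 = {1, 2, 3, 4, 5, 6, 7} — every territory is covered.
No single distributor has all 7 territories (the largest, G6, has 6), so 2 is optimal.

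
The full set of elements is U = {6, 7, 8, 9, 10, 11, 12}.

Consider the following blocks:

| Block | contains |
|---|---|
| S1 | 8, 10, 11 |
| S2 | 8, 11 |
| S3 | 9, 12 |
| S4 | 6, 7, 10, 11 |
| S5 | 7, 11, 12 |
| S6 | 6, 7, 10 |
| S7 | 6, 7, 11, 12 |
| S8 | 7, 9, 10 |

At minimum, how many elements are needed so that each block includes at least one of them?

3

The 3 elements {7, 8, 9} hit every block.
The blocks S2, S3, S6 are pairwise disjoint, so any hitting set needs a separate element for each — at least 3. Hence 3 is optimal.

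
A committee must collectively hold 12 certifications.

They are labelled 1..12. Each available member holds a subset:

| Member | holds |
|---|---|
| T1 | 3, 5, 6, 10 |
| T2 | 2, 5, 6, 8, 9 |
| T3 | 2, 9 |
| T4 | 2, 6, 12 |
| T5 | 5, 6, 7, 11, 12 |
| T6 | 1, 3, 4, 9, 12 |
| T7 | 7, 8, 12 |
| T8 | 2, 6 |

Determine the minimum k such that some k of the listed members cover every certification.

4

Take {T1, T2, T5, T6}. Their union is {1, 2, 3, 4, 5, 6, 7, 8, 9, 10, 11, 12}, which is all 12 certifications.
No 3 of the 8 members cover everything (all 56 combinations miss at least one certification), so 4 is optimal.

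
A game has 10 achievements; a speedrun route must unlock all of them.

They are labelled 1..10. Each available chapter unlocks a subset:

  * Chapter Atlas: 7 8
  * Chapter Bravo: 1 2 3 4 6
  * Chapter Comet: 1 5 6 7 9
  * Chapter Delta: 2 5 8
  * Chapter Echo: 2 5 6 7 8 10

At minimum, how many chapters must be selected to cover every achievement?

Take {Bravo, Comet, Echo}. Their union is {1, 2, 3, 4, 5, 6, 7, 8, 9, 10}, which is all 10 achievements.
Only Bravo contains 3, so Bravo is forced; the remaining 5 achievements need at least 2 more chapters (each remaining chapter adds at most 4) — so at least 3 chapters are needed, and 3 is optimal.

3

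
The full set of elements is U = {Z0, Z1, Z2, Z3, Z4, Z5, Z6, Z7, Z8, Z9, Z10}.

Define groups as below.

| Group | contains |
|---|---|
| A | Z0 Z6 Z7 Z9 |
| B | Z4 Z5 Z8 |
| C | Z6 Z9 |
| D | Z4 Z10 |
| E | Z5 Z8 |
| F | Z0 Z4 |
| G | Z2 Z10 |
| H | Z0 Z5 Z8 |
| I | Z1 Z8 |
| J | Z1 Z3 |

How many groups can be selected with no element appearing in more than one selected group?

5

C, E, F, G, J are pairwise disjoint (C={Z6,Z9}; E={Z5,Z8}; F={Z0,Z4}; G={Z2,Z10}; J={Z1,Z3}).
Every remaining group overlaps one of these, and no 6 of the listed groups are pairwise disjoint, so 5 is the maximum.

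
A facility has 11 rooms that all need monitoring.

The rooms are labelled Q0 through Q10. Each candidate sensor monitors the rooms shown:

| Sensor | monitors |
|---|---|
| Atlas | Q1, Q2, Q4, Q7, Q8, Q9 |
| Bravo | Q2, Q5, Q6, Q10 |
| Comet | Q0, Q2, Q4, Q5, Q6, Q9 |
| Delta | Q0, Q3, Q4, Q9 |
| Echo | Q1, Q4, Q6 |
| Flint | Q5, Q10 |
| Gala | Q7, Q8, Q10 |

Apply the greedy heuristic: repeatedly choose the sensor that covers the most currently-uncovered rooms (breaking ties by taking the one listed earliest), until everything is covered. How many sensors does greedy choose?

Greedy: pick Atlas (covers 6 new) → pick Bravo (covers 3 new) → pick Delta (covers 2 new). Total picks: 3.

3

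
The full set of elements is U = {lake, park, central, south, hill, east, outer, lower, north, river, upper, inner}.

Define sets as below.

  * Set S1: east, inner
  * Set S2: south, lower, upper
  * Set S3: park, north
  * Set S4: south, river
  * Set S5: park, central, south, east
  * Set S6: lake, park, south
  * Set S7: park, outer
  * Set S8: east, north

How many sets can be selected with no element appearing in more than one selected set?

3

S1, S2, S3 are pairwise disjoint (S1={east,inner}; S2={south,lower,upper}; S3={park,north}).
Every remaining set overlaps one of these, and no 4 of the listed sets are pairwise disjoint, so 3 is the maximum.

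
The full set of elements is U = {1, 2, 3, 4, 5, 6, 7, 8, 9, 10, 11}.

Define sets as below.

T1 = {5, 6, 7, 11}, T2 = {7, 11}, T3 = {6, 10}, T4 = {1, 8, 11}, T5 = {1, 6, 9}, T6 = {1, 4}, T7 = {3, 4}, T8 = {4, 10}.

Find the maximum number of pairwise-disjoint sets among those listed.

T2, T5, T8 are pairwise disjoint (T2={7,11}; T5={1,6,9}; T8={4,10}).
Every remaining set overlaps one of these, and no 4 of the listed sets are pairwise disjoint, so 3 is the maximum.

3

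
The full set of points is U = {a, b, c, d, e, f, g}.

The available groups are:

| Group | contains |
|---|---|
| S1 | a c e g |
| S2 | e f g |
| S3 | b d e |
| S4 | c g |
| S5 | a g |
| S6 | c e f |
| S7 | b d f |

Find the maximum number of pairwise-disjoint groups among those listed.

2

S4, S7 are pairwise disjoint (S4={c,g}; S7={b,d,f}).
Every remaining group overlaps one of these, and no 3 of the listed groups are pairwise disjoint, so 2 is the maximum.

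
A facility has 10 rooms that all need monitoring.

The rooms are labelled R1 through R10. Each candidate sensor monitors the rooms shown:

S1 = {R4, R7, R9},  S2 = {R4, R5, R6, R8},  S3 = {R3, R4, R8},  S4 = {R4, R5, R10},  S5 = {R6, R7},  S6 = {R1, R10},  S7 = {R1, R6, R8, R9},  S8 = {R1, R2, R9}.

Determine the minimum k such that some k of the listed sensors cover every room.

Take {S3, S4, S5, S8}. Their union is {R1, R2, R3, R4, R5, R6, R7, R8, R9, R10}, which is all 10 rooms.
Only S3 contains R3, so S3 is forced; the remaining 7 rooms need at least 3 more sensors (each remaining sensor adds at most 3) — so at least 4 sensors are needed, and 4 is optimal.

4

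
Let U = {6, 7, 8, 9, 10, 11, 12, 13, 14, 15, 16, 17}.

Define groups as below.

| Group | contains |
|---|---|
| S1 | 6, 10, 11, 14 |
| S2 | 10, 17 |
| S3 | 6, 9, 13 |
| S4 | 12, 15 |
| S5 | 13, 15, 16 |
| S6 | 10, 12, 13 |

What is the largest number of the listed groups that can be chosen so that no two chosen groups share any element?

3

S2, S3, S4 are pairwise disjoint (S2={10,17}; S3={6,9,13}; S4={12,15}).
Every remaining group overlaps one of these, and no 4 of the listed groups are pairwise disjoint, so 3 is the maximum.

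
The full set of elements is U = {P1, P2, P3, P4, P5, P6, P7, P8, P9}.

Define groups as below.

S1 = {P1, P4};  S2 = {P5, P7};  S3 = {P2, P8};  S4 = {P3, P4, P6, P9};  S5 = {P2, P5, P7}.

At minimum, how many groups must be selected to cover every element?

S1 and S2 and S3 and S4 together: S1 ∪ S2 ∪ S3 ∪ S4 = {P1, P2, P3, P4, P5, P6, P7, P8, P9} — every element is covered.
Only S1 contains P1, so S1 is forced; the remaining 7 elements need at least 3 more groups (each remaining group adds at most 3) — so at least 4 groups are needed, and 4 is optimal.

4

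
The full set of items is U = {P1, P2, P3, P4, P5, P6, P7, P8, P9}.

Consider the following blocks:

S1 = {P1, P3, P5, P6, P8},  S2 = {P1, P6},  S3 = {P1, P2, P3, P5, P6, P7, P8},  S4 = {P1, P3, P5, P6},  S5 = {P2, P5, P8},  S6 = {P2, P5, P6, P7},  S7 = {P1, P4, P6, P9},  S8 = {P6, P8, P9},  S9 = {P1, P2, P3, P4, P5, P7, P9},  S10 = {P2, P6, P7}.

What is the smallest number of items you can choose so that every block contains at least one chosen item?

Take H = {P2, P6}. Each listed block contains at least one of these, so H is a hitting set of size 2.
The blocks S2, S5 are pairwise disjoint, so any hitting set needs a separate item for each — at least 2. Hence 2 is optimal.

2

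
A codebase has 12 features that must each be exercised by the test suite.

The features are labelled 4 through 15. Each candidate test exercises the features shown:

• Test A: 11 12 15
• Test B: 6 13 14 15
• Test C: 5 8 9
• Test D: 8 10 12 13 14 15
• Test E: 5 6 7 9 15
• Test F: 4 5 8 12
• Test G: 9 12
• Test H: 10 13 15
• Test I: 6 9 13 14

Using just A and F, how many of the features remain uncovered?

6

Union of A, F = {4, 5, 8, 11, 12, 15}.
Not covered: 6, 7, 9, 10, 13, 14 — 6 features.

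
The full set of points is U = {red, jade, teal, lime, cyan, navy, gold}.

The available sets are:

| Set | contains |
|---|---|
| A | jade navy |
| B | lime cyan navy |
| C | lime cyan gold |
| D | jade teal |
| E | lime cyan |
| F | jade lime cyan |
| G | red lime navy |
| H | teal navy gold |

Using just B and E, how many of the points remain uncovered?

Union of B, E = {lime, cyan, navy}.
Not covered: red, jade, teal, gold — 4 points.

4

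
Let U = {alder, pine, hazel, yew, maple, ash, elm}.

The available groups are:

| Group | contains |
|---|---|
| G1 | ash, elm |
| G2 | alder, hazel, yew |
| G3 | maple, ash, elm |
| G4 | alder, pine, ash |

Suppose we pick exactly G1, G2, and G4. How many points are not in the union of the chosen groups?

1

Union of G1, G2, G4 = {alder, pine, hazel, yew, ash, elm}.
Not covered: maple — 1 point.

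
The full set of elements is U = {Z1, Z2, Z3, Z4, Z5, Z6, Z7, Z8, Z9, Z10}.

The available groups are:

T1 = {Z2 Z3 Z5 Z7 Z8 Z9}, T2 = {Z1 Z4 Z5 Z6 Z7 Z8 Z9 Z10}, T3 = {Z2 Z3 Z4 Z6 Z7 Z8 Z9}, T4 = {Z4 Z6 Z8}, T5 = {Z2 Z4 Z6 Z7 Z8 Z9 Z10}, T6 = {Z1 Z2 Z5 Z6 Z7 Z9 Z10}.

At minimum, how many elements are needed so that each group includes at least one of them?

2

Take H = {Z6, Z8}. Each listed group contains at least one of these, so H is a hitting set of size 2.
No single element lies in every group, so at least 2 are needed and 2 is optimal.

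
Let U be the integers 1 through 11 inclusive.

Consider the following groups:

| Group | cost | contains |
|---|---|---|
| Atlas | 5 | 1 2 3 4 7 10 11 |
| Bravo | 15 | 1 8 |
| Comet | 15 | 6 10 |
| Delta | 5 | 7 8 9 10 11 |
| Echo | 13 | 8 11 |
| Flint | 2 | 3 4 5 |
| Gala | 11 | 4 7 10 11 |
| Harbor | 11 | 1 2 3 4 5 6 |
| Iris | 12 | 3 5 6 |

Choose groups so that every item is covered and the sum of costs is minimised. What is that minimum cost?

16

Delta, Harbor together cover every item (Delta ∪ Harbor = {1, 2, 3, 4, 5, 6, 7, 8, 9, 10, 11}); total cost 5 + 11 = 16.
The greedy pick Flint, Atlas, Delta, Harbor costs 23; no covering selection beats 16.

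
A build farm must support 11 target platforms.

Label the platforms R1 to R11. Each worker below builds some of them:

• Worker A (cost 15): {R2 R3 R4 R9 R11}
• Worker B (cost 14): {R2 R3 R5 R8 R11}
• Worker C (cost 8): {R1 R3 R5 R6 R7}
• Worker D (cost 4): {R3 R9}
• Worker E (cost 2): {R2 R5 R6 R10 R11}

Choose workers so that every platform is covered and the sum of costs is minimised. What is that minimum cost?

A, B, C, E together cover every platform (A ∪ B ∪ C ∪ E = {R1, R2, R3, R4, R5, R6, R7, R8, R9, R10, R11}); total cost 15 + 14 + 8 + 2 = 39.
The greedy pick E, D, C, B, A costs 43; no covering selection beats 39.

39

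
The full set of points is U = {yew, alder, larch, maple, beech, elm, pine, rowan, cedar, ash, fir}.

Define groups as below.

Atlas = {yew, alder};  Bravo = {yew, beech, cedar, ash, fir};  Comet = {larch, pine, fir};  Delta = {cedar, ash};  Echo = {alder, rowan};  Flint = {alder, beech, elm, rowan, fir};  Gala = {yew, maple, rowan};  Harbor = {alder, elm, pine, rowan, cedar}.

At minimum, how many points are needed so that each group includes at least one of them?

Take H = {yew, alder, cedar, fir}. Each listed group contains at least one of these, so H is a hitting set of size 4.
No choice of 3 points meets every group, so 4 is the minimum.

4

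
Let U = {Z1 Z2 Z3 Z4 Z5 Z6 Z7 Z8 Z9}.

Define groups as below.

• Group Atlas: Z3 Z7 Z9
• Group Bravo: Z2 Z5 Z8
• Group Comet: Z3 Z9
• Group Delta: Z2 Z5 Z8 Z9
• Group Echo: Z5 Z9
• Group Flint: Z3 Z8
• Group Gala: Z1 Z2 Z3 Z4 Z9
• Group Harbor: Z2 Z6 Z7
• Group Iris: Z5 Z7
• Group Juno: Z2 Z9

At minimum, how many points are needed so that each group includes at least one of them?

3

H = {Z7, Z8, Z9} meets every group (each contains at least one member of H), and |H| = 3.
The groups Flint, Iris, Juno are pairwise disjoint, so any hitting set needs a separate point for each — at least 3. Hence 3 is optimal.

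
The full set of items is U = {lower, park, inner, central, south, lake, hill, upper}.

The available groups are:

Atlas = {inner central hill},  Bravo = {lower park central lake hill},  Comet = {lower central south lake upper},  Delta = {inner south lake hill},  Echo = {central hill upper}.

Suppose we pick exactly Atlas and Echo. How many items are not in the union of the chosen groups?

Union of Atlas, Echo = {inner, central, hill, upper}.
Not covered: lower, park, south, lake — 4 items.

4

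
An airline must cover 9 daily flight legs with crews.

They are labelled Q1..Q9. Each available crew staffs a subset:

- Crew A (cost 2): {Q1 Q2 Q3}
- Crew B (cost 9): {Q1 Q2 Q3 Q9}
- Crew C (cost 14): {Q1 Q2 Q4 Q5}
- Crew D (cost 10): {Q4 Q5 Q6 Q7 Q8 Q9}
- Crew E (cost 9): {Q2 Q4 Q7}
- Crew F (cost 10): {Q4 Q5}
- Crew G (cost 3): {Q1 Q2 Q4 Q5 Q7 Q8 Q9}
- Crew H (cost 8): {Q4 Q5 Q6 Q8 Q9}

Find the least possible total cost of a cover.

A, D together cover every leg (A ∪ D = {Q1, Q2, Q3, Q4, Q5, Q6, Q7, Q8, Q9}); total cost 2 + 10 = 12.
The greedy pick G, A, H costs 13; no covering selection beats 12.

12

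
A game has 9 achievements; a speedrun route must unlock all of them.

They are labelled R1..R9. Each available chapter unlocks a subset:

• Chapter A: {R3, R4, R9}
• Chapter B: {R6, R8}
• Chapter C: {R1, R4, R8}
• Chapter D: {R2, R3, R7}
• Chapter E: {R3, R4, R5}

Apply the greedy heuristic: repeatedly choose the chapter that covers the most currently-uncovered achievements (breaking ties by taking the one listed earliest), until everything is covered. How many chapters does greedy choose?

5

Greedy: pick A (covers 3 new) → pick B (covers 2 new) → pick D (covers 2 new) → pick C (covers 1 new) → pick E (covers 1 new). Total picks: 5.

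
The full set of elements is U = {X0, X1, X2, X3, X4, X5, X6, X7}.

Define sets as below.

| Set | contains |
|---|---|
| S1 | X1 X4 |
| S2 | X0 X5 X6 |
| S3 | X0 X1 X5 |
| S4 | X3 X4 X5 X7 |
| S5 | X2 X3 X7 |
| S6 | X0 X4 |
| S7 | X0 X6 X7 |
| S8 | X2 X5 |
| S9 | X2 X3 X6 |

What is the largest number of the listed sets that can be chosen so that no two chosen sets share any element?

3

S1, S2, S5 are pairwise disjoint (S1={X1,X4}; S2={X0,X5,X6}; S5={X2,X3,X7}).
Every remaining set overlaps one of these, and no 4 of the listed sets are pairwise disjoint, so 3 is the maximum.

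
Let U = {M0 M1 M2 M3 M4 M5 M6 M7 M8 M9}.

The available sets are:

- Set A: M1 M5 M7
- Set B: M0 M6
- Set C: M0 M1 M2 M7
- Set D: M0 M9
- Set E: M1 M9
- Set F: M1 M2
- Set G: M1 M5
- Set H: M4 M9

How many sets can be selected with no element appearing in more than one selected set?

3

B, F, H are pairwise disjoint (B={M0,M6}; F={M1,M2}; H={M4,M9}).
Every remaining set overlaps one of these, and no 4 of the listed sets are pairwise disjoint, so 3 is the maximum.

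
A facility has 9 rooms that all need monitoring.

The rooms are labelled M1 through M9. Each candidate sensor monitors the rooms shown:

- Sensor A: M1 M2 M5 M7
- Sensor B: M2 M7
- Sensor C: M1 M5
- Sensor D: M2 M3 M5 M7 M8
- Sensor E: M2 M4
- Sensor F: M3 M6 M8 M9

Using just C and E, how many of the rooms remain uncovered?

Union of C, E = {M1, M2, M4, M5}.
Not covered: M3, M6, M7, M8, M9 — 5 rooms.

5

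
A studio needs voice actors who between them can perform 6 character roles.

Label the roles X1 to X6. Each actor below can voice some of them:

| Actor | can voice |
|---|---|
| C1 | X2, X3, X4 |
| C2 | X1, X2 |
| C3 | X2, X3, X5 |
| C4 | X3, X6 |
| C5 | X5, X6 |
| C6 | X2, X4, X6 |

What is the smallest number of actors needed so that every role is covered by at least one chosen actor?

Take {C2, C3, C6}. Their union is {X1, X2, X3, X4, X5, X6}, which is all 6 roles.
Only C2 contains X1, so C2 is forced; the remaining 4 roles need at least 2 more actors (each remaining actor adds at most 2) — so at least 3 actors are needed, and 3 is optimal.

3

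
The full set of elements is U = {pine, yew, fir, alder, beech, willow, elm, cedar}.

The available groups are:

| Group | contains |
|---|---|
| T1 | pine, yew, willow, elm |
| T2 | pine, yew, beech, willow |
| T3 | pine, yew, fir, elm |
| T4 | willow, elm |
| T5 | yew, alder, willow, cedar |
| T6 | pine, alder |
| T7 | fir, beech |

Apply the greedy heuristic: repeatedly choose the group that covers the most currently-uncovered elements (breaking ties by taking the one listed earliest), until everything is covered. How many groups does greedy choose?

Greedy: pick T1 (covers 4 new) → pick T5 (covers 2 new) → pick T7 (covers 2 new). Total picks: 3.

3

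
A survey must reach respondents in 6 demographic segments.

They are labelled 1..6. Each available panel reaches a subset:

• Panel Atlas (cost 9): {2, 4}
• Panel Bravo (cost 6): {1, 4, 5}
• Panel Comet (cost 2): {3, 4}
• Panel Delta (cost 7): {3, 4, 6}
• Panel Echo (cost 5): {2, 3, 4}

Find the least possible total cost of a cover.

Bravo, Delta, Echo together cover every segment (Bravo ∪ Delta ∪ Echo = {1, 2, 3, 4, 5, 6}); total cost 6 + 7 + 5 = 18.
The greedy pick Comet, Bravo, Echo, Delta costs 20; no covering selection beats 18.

18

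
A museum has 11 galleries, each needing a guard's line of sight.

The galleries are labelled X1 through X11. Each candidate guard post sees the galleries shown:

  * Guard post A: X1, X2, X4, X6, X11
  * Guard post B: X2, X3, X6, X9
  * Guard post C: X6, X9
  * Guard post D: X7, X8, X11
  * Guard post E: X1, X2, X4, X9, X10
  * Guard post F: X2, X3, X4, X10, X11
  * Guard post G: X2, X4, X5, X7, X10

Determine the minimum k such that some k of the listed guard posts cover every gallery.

Take {A, B, D, G}. Their union is {X1, X2, X3, X4, X5, X6, X7, X8, X9, X10, X11}, which is all 11 galleries.
No 3 of the 7 guard posts cover everything (all 35 combinations miss at least one gallery), so 4 is optimal.

4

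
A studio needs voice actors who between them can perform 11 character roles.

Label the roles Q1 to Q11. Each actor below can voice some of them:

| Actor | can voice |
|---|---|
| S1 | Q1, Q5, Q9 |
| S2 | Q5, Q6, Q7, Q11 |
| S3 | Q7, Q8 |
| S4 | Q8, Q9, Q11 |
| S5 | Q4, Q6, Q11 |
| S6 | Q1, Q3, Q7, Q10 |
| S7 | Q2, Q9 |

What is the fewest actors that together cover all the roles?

5

Take {S2, S3, S5, S6, S7}. Their union is {Q1, Q2, Q3, Q4, Q5, Q6, Q7, Q8, Q9, Q10, Q11}, which is all 11 roles.
No 4 of the 7 actors cover everything (all 35 combinations miss at least one role), so 5 is optimal.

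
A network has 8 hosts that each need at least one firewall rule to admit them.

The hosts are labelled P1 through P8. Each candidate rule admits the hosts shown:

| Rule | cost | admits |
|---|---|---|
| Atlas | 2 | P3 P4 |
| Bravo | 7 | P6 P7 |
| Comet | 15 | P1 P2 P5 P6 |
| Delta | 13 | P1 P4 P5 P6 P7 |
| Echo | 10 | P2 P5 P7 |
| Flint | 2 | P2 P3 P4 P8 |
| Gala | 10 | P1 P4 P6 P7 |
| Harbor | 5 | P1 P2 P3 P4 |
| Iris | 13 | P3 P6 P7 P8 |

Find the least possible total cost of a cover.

Delta, Flint together cover every host (Delta ∪ Flint = {P1, P2, P3, P4, P5, P6, P7, P8}); total cost 13 + 2 = 15.
No covering selection has total cost below 15.

15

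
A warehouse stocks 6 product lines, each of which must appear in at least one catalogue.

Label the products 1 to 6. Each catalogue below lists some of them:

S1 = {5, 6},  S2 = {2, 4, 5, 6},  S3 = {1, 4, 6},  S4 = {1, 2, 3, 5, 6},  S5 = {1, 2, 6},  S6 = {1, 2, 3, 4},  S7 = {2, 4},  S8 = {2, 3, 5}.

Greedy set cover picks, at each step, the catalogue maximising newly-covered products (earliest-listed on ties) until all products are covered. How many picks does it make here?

2

Greedy: pick S4 (covers 5 new) → pick S2 (covers 1 new). Total picks: 2.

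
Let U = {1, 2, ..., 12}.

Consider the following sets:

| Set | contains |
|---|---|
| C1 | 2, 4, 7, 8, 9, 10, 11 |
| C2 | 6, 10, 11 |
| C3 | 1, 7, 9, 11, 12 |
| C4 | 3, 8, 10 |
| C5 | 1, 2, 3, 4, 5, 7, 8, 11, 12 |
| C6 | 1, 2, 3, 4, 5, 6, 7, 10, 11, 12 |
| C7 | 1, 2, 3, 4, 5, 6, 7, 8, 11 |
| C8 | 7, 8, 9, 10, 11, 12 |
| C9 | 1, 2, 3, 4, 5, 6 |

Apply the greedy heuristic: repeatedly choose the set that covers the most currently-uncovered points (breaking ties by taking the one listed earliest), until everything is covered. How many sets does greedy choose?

2

Greedy: pick C6 (covers 10 new) → pick C1 (covers 2 new). Total picks: 2.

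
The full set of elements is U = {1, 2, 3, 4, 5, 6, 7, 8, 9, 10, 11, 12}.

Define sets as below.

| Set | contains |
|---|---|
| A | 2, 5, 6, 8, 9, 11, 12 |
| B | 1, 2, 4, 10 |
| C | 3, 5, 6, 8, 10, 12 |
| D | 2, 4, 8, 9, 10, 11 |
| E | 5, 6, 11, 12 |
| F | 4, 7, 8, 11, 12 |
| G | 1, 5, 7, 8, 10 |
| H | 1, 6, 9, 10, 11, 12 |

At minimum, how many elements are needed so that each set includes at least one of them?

Take T = {10, 12}. Each listed set contains at least one of these, so T is a hitting set of size 2.
The sets B, E are pairwise disjoint, so any hitting set needs a separate element for each — at least 2. Hence 2 is optimal.

2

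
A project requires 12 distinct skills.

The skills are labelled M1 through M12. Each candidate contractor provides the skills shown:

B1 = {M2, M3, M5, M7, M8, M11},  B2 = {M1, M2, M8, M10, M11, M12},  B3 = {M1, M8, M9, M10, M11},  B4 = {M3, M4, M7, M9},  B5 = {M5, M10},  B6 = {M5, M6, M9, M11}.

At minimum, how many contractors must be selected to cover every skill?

B2 and B4 and B6 together: B2 ∪ B4 ∪ B6 = {M1, M2, M3, M4, M5, M6, M7, M8, M9, M10, M11, M12} — every skill is covered.
Only B4 contains M4, so B4 is forced; the remaining 8 skills need at least 2 more contractors (each remaining contractor adds at most 6) — so at least 3 contractors are needed, and 3 is optimal.

3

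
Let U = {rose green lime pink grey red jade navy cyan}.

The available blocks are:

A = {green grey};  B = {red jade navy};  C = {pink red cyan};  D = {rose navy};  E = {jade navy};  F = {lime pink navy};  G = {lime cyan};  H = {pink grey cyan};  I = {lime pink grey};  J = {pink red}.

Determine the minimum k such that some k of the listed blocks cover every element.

5

A, D, E, G, and J cover everything between them: the union {rose, green, lime, pink, grey, red, jade, navy, cyan} is all of U.
No 4 of the 10 blocks cover everything (all 210 combinations miss at least one element), so 5 is optimal.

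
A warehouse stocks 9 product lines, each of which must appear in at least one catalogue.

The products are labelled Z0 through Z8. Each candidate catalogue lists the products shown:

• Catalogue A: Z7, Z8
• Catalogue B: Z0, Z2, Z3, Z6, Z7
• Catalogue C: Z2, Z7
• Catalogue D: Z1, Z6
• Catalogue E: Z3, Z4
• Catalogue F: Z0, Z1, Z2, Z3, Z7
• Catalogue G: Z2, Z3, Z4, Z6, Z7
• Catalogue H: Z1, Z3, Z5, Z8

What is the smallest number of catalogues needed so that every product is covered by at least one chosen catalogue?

F and G and H together: F ∪ G ∪ H = {Z0, Z1, Z2, Z3, Z4, Z5, Z6, Z7, Z8} — every product is covered.
Only H contains Z5, so H is forced; the remaining 5 products need at least 2 more catalogues (each remaining catalogue adds at most 4) — so at least 3 catalogues are needed, and 3 is optimal.

3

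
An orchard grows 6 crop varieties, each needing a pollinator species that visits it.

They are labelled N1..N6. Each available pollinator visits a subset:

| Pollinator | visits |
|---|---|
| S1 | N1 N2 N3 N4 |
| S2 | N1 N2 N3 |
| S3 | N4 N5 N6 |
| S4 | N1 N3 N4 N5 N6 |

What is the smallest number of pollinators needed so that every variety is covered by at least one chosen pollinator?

2

S1 and S3 together: S1 ∪ S3 = {N1, N2, N3, N4, N5, N6} — every variety is covered.
No single pollinator has all 6 varieties (the largest, S4, has 5), so 2 is optimal.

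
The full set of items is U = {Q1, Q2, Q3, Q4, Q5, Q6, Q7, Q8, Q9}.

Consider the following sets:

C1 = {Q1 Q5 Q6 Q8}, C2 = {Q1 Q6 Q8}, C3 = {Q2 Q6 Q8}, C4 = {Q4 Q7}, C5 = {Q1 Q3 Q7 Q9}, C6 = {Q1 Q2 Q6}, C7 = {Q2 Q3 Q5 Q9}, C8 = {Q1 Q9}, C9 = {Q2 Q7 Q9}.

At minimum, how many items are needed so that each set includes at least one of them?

H = {Q1, Q2, Q4} meets every set (each contains at least one member of H), and |H| = 3.
The sets C3, C4, C8 are pairwise disjoint, so any hitting set needs a separate item for each — at least 3. Hence 3 is optimal.

3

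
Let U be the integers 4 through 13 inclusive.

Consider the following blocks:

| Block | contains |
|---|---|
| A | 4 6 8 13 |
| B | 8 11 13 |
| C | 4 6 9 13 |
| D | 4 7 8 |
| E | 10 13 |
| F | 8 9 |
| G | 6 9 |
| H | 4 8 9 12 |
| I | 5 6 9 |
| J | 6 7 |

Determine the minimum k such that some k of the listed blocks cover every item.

B, D, E, H, and I cover everything between them: the union {4, 5, 6, 7, 8, 9, 10, 11, 12, 13} is all of U.
No 4 of the 10 blocks cover everything (all 210 combinations miss at least one item), so 5 is optimal.

5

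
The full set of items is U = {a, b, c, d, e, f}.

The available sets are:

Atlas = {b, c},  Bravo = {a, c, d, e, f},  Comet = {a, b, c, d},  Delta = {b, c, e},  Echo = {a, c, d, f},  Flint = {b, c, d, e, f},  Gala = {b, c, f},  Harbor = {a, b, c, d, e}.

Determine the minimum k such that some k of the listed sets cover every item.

2

Take {Comet, Flint}. Their union is {a, b, c, d, e, f}, which is all 6 items.
No single set has all 6 items (the largest, Bravo, has 5), so 2 is optimal.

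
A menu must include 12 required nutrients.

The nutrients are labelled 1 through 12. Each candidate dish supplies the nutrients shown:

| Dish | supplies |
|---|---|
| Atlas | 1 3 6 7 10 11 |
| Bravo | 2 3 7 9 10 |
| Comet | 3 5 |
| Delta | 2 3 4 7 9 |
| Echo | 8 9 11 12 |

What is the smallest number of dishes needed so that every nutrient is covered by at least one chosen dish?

Take {Atlas, Comet, Delta, Echo}. Their union is {1, 2, 3, 4, 5, 6, 7, 8, 9, 10, 11, 12}, which is all 12 nutrients.
No 3 of the 5 dishes cover everything (all 10 combinations miss at least one nutrient), so 4 is optimal.

4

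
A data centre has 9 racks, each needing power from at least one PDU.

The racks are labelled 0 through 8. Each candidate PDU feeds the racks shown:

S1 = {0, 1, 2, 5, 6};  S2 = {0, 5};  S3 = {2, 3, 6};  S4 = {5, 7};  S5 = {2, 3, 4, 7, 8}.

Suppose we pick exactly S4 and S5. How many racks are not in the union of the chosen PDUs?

Union of S4, S5 = {2, 3, 4, 5, 7, 8}.
Not covered: 0, 1, 6 — 3 racks.

3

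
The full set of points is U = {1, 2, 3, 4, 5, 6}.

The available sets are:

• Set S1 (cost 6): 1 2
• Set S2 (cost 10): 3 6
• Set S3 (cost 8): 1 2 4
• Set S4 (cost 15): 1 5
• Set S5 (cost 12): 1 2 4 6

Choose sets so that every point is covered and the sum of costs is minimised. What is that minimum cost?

33

S2, S3, S4 together cover every point (S2 ∪ S3 ∪ S4 = {1, 2, 3, 4, 5, 6}); total cost 10 + 8 + 15 = 33.
No covering selection has total cost below 33.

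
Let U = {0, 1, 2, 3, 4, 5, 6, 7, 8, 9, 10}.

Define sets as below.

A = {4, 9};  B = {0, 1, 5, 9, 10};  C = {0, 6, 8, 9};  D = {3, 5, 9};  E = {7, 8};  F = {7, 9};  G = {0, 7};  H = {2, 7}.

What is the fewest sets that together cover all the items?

5

A, B, C, D, and H cover everything between them: the union {0, 1, 2, 3, 4, 5, 6, 7, 8, 9, 10} is all of U.
No 4 of the 8 sets cover everything (all 70 combinations miss at least one item), so 5 is optimal.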